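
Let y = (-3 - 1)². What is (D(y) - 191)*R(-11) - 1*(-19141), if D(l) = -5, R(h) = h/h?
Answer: 18945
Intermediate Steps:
R(h) = 1
y = 16 (y = (-4)² = 16)
(D(y) - 191)*R(-11) - 1*(-19141) = (-5 - 191)*1 - 1*(-19141) = -196*1 + 19141 = -196 + 19141 = 18945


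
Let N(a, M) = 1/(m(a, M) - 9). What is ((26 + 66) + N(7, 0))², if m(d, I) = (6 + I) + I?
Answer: 75625/9 ≈ 8402.8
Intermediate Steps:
m(d, I) = 6 + 2*I
N(a, M) = 1/(-3 + 2*M) (N(a, M) = 1/((6 + 2*M) - 9) = 1/(-3 + 2*M))
((26 + 66) + N(7, 0))² = ((26 + 66) + 1/(-3 + 2*0))² = (92 + 1/(-3 + 0))² = (92 + 1/(-3))² = (92 - ⅓)² = (275/3)² = 75625/9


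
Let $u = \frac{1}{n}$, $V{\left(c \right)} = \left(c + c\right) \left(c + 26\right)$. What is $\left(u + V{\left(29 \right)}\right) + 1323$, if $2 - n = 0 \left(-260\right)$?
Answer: $\frac{9027}{2} \approx 4513.5$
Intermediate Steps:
$n = 2$ ($n = 2 - 0 \left(-260\right) = 2 - 0 = 2 + 0 = 2$)
$V{\left(c \right)} = 2 c \left(26 + c\right)$
$u = \frac{1}{2} \approx 0.5$
$\left(u + V{\left(29 \right)}\right) + 1323 = \left(\frac{1}{2} + 2 \cdot 29 \left(26 + 29\right)\right) + 1323 = \left(\frac{1}{2} + 2 \cdot 29 \cdot 55\right) + 1323 = \left(\frac{1}{2} + 3190\right) + 1323 = \frac{6381}{2} + 1323 = \frac{9027}{2}$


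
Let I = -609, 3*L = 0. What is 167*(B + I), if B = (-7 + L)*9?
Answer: -112224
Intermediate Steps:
L = 0 (L = (1/3)*0 = 0)
B = -63 (B = (-7 + 0)*9 = -7*9 = -63)
167*(B + I) = 167*(-63 - 609) = 167*(-672) = -112224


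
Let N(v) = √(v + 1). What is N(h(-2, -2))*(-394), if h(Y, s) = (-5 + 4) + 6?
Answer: -394*√6 ≈ -965.10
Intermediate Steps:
h(Y, s) = 5 (h(Y, s) = -1 + 6 = 5)
N(v) = √(1 + v)
N(h(-2, -2))*(-394) = √(1 + 5)*(-394) = √6*(-394) = -394*√6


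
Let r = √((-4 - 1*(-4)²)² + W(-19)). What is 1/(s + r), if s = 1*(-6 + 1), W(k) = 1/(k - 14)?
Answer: 165/12374 + √435567/12374 ≈ 0.066670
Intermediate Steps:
W(k) = 1/(-14 + k)
s = -5 (s = 1*(-5) = -5)
r = √435567/33 (r = √((-4 - 1*(-4)²)² + 1/(-14 - 19)) = √((-4 - 1*16)² + 1/(-33)) = √((-4 - 16)² - 1/33) = √((-20)² - 1/33) = √(400 - 1/33) = √(13199/33) = √435567/33 ≈ 19.999)
1/(s + r) = 1/(-5 + √435567/33)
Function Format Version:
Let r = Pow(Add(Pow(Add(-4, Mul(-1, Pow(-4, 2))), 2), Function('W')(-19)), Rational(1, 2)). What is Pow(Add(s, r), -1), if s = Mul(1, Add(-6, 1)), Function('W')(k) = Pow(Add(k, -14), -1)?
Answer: Add(Rational(165, 12374), Mul(Rational(1, 12374), Pow(435567, Rational(1, 2)))) ≈ 0.066670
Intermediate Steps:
Function('W')(k) = Pow(Add(-14, k), -1)
s = -5 (s = Mul(1, -5) = -5)
r = Mul(Rational(1, 33), Pow(435567, Rational(1, 2))) (r = Pow(Add(Pow(Add(-4, Mul(-1, Pow(-4, 2))), 2), Pow(Add(-14, -19), -1)), Rational(1, 2)) = Pow(Add(Pow(Add(-4, Mul(-1, 16)), 2), Pow(-33, -1)), Rational(1, 2)) = Pow(Add(Pow(Add(-4, -16), 2), Rational(-1, 33)), Rational(1, 2)) = Pow(Add(Pow(-20, 2), Rational(-1, 33)), Rational(1, 2)) = Pow(Add(400, Rational(-1, 33)), Rational(1, 2)) = Pow(Rational(13199, 33), Rational(1, 2)) = Mul(Rational(1, 33), Pow(435567, Rational(1, 2))) ≈ 19.999)
Pow(Add(s, r), -1) = Pow(Add(-5, Mul(Rational(1, 33), Pow(435567, Rational(1, 2)))), -1)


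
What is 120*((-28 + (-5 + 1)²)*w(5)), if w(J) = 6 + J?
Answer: -15840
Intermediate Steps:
120*((-28 + (-5 + 1)²)*w(5)) = 120*((-28 + (-5 + 1)²)*(6 + 5)) = 120*((-28 + (-4)²)*11) = 120*((-28 + 16)*11) = 120*(-12*11) = 120*(-132) = -15840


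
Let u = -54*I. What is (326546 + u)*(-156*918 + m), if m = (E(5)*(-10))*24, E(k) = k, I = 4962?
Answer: -8462019984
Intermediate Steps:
u = -267948 (u = -54*4962 = -267948)
m = -1200 (m = (5*(-10))*24 = -50*24 = -1200)
(326546 + u)*(-156*918 + m) = (326546 - 267948)*(-156*918 - 1200) = 58598*(-143208 - 1200) = 58598*(-144408) = -8462019984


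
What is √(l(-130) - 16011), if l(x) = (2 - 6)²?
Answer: I*√15995 ≈ 126.47*I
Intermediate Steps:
l(x) = 16 (l(x) = (-4)² = 16)
√(l(-130) - 16011) = √(16 - 16011) = √(-15995) = I*√15995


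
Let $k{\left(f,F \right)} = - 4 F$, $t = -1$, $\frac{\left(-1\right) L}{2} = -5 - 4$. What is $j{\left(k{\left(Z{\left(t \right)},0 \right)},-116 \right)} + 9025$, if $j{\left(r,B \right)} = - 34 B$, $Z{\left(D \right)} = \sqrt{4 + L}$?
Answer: $12969$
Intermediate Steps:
$L = 18$ ($L = - 2 \left(-5 - 4\right) = \left(-2\right) \left(-9\right) = 18$)
$Z{\left(D \right)} = \sqrt{22}$ ($Z{\left(D \right)} = \sqrt{4 + 18} = \sqrt{22}$)
$j{\left(k{\left(Z{\left(t \right)},0 \right)},-116 \right)} + 9025 = \left(-34\right) \left(-116\right) + 9025 = 3944 + 9025 = 12969$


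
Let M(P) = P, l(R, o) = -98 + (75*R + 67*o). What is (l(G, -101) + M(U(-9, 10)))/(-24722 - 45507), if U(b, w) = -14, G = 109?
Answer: -1296/70229 ≈ -0.018454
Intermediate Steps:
l(R, o) = -98 + 67*o + 75*R (l(R, o) = -98 + (67*o + 75*R) = -98 + 67*o + 75*R)
(l(G, -101) + M(U(-9, 10)))/(-24722 - 45507) = ((-98 + 67*(-101) + 75*109) - 14)/(-24722 - 45507) = ((-98 - 6767 + 8175) - 14)/(-70229) = (1310 - 14)*(-1/70229) = 1296*(-1/70229) = -1296/70229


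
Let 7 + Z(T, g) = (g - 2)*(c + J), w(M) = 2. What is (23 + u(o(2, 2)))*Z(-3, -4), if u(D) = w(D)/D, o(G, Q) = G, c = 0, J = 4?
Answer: -744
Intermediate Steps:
Z(T, g) = -15 + 4*g (Z(T, g) = -7 + (g - 2)*(0 + 4) = -7 + (-2 + g)*4 = -7 + (-8 + 4*g) = -15 + 4*g)
u(D) = 2/D
(23 + u(o(2, 2)))*Z(-3, -4) = (23 + 2/2)*(-15 + 4*(-4)) = (23 + 2*(½))*(-15 - 16) = (23 + 1)*(-31) = 24*(-31) = -744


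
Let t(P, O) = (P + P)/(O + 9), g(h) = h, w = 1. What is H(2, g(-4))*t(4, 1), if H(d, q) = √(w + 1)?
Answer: 4*√2/5 ≈ 1.1314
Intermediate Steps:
H(d, q) = √2 (H(d, q) = √(1 + 1) = √2)
t(P, O) = 2*P/(9 + O) (t(P, O) = (2*P)/(9 + O) = 2*P/(9 + O))
H(2, g(-4))*t(4, 1) = √2*(2*4/(9 + 1)) = √2*(2*4/10) = √2*(2*4*(⅒)) = √2*(⅘) = 4*√2/5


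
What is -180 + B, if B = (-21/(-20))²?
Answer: -71559/400 ≈ -178.90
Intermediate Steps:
B = 441/400 (B = (-21*(-1/20))² = (21/20)² = 441/400 ≈ 1.1025)
-180 + B = -180 + 441/400 = -71559/400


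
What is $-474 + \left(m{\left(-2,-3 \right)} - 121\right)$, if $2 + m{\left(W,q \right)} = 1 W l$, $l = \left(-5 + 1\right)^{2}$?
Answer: $-629$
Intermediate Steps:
$l = 16$ ($l = \left(-4\right)^{2} = 16$)
$m{\left(W,q \right)} = -2 + 16 W$ ($m{\left(W,q \right)} = -2 + 1 W 16 = -2 + W 16 = -2 + 16 W$)
$-474 + \left(m{\left(-2,-3 \right)} - 121\right) = -474 + \left(\left(-2 + 16 \left(-2\right)\right) - 121\right) = -474 - 155 = -629$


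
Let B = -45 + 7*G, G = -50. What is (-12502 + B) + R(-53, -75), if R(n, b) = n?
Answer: -12950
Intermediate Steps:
B = -395 (B = -45 + 7*(-50) = -45 - 350 = -395)
(-12502 + B) + R(-53, -75) = (-12502 - 395) - 53 = -12897 - 53 = -12950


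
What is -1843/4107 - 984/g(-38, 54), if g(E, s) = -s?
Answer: 218987/12321 ≈ 17.773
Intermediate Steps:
-1843/4107 - 984/g(-38, 54) = -1843/4107 - 984/((-1*54)) = -1843*1/4107 - 984/(-54) = -1843/4107 - 984*(-1/54) = -1843/4107 + 164/9 = 218987/12321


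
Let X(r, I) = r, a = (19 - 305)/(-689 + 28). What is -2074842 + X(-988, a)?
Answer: -2075830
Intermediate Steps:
a = 286/661 (a = -286/(-661) = -286*(-1/661) = 286/661 ≈ 0.43268)
-2074842 + X(-988, a) = -2074842 - 988 = -2075830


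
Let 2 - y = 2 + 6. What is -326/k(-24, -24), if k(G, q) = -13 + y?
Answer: 326/19 ≈ 17.158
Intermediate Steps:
y = -6 (y = 2 - (2 + 6) = 2 - 1*8 = 2 - 8 = -6)
k(G, q) = -19 (k(G, q) = -13 - 6 = -19)
-326/k(-24, -24) = -326/(-19) = -326*(-1/19) = 326/19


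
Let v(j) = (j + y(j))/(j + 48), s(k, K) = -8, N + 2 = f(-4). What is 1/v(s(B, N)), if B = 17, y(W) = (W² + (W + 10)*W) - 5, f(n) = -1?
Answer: 8/7 ≈ 1.1429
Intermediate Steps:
y(W) = -5 + W² + W*(10 + W) (y(W) = (W² + (10 + W)*W) - 5 = (W² + W*(10 + W)) - 5 = -5 + W² + W*(10 + W))
N = -3 (N = -2 - 1 = -3)
v(j) = (-5 + 2*j² + 11*j)/(48 + j) (v(j) = (j + (-5 + 2*j² + 10*j))/(j + 48) = (-5 + 2*j² + 11*j)/(48 + j))
1/v(s(B, N)) = 1/((-5 + 2*(-8)² + 11*(-8))/(48 - 8)) = 1/((-5 + 2*64 - 88)/40) = 1/((-5 + 128 - 88)/40) = 1/((1/40)*35) = 1/(7/8) = 8/7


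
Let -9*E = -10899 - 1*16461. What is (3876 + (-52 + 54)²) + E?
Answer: 6920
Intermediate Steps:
E = 3040 (E = -(-10899 - 1*16461)/9 = -(-10899 - 16461)/9 = -⅑*(-27360) = 3040)
(3876 + (-52 + 54)²) + E = (3876 + (-52 + 54)²) + 3040 = (3876 + 2²) + 3040 = (3876 + 4) + 3040 = 3880 + 3040 = 6920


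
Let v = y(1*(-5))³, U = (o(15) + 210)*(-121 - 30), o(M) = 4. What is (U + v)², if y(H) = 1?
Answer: 1044129969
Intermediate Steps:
U = -32314 (U = (4 + 210)*(-121 - 30) = 214*(-151) = -32314)
v = 1 (v = 1³ = 1)
(U + v)² = (-32314 + 1)² = (-32313)² = 1044129969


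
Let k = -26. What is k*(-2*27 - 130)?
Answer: 4784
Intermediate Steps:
k*(-2*27 - 130) = -26*(-2*27 - 130) = -26*(-54 - 130) = -26*(-184) = 4784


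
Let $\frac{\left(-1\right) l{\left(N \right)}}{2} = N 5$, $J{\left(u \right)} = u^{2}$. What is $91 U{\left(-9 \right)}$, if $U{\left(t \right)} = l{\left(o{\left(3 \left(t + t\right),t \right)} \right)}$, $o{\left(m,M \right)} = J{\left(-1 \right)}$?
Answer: $-910$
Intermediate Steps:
$o{\left(m,M \right)} = 1$ ($o{\left(m,M \right)} = \left(-1\right)^{2} = 1$)
$l{\left(N \right)} = - 10 N$ ($l{\left(N \right)} = - 2 N 5 = - 2 \cdot 5 N = - 10 N$)
$U{\left(t \right)} = -10$ ($U{\left(t \right)} = \left(-10\right) 1 = -10$)
$91 U{\left(-9 \right)} = 91 \left(-10\right) = -910$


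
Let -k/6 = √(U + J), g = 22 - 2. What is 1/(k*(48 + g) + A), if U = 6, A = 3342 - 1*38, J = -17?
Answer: 413/1593440 + 51*I*√11/1593440 ≈ 0.00025919 + 0.00010615*I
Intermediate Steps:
A = 3304 (A = 3342 - 38 = 3304)
g = 20
k = -6*I*√11 (k = -6*√(6 - 17) = -6*I*√11 ≈ -19.9*I)
1/(k*(48 + g) + A) = 1/((-6*I*√11)*(48 + 20) + 3304) = 1/(-6*I*√11*68 + 3304) = 1/(-408*I*√11 + 3304) = 1/(3304 - 408*I*√11)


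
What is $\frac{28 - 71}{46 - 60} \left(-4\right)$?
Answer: $- \frac{86}{7} \approx -12.286$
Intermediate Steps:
$\frac{28 - 71}{46 - 60} \left(-4\right) = - \frac{43}{-14} \left(-4\right) = \left(-43\right) \left(- \frac{1}{14}\right) \left(-4\right) = \frac{43}{14} \left(-4\right) = - \frac{86}{7}$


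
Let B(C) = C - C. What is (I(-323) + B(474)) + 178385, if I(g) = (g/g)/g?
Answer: 57618354/323 ≈ 1.7839e+5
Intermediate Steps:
B(C) = 0
I(g) = 1/g
(I(-323) + B(474)) + 178385 = (1/(-323) + 0) + 178385 = (-1/323 + 0) + 178385 = -1/323 + 178385 = 57618354/323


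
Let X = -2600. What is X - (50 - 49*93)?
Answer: 1907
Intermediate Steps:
X - (50 - 49*93) = -2600 - (50 - 49*93) = -2600 - (50 - 4557) = -2600 - 1*(-4507) = -2600 + 4507 = 1907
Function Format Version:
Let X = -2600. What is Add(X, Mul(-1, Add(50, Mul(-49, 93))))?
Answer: 1907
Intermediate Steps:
Add(X, Mul(-1, Add(50, Mul(-49, 93)))) = Add(-2600, Mul(-1, Add(50, Mul(-49, 93)))) = Add(-2600, Mul(-1, Add(50, -4557))) = Add(-2600, Mul(-1, -4507)) = Add(-2600, 4507) = 1907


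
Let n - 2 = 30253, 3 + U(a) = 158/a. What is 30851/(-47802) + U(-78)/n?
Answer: -12137284129/18801243630 ≈ -0.64556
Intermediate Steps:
U(a) = -3 + 158/a
n = 30255 (n = 2 + 30253 = 30255)
30851/(-47802) + U(-78)/n = 30851/(-47802) + (-3 + 158/(-78))/30255 = 30851*(-1/47802) + (-3 + 158*(-1/78))*(1/30255) = -30851/47802 + (-3 - 79/39)*(1/30255) = -30851/47802 - 196/39*1/30255 = -30851/47802 - 196/1179945 = -12137284129/18801243630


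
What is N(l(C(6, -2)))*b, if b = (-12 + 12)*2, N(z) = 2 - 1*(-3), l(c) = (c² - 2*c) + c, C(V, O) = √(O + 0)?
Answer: 0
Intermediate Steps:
C(V, O) = √O
l(c) = c² - c
N(z) = 5 (N(z) = 2 + 3 = 5)
b = 0 (b = 0*2 = 0)
N(l(C(6, -2)))*b = 5*0 = 0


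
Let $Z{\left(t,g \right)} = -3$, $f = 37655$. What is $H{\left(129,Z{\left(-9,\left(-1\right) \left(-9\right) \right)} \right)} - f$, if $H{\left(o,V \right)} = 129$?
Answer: $-37526$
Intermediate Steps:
$H{\left(129,Z{\left(-9,\left(-1\right) \left(-9\right) \right)} \right)} - f = 129 - 37655 = -37526$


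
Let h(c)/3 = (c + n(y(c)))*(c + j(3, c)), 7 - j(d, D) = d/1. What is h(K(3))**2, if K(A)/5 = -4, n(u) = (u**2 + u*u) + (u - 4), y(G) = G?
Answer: 1316818944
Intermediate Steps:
j(d, D) = 7 - d (j(d, D) = 7 - d/1 = 7 - d)
n(u) = -4 + u + 2*u**2 (n(u) = (u**2 + u**2) + (-4 + u) = 2*u**2 + (-4 + u) = -4 + u + 2*u**2)
K(A) = -20 (K(A) = 5*(-4) = -20)
h(c) = 3*(4 + c)*(-4 + 2*c + 2*c**2) (h(c) = 3*((c + (-4 + c + 2*c**2))*(c + (7 - 1*3))) = 3*((-4 + 2*c + 2*c**2)*(c + (7 - 3))) = 3*((-4 + 2*c + 2*c**2)*(c + 4)) = 3*((-4 + 2*c + 2*c**2)*(4 + c)) = 3*((4 + c)*(-4 + 2*c + 2*c**2)) = 3*(4 + c)*(-4 + 2*c + 2*c**2))
h(K(3))**2 = (-48 + 6*(-20)**3 + 12*(-20) + 30*(-20)**2)**2 = (-48 + 6*(-8000) - 240 + 30*400)**2 = (-48 - 48000 - 240 + 12000)**2 = (-36288)**2 = 1316818944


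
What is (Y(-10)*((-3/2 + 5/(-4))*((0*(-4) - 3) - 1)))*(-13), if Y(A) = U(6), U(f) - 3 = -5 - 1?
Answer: 429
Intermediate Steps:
U(f) = -3 (U(f) = 3 + (-5 - 1) = 3 - 6 = -3)
Y(A) = -3
(Y(-10)*((-3/2 + 5/(-4))*((0*(-4) - 3) - 1)))*(-13) = -3*(-3/2 + 5/(-4))*((0*(-4) - 3) - 1)*(-13) = -3*(-3*½ + 5*(-¼))*((0 - 3) - 1)*(-13) = -3*(-3/2 - 5/4)*(-3 - 1)*(-13) = -(-33)*(-4)/4*(-13) = -3*11*(-13) = -33*(-13) = 429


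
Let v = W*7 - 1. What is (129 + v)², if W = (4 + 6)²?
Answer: 685584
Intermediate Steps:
W = 100 (W = 10² = 100)
v = 699 (v = 100*7 - 1 = 700 - 1 = 699)
(129 + v)² = (129 + 699)² = 828² = 685584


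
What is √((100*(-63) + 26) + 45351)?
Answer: √39077 ≈ 197.68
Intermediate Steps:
√((100*(-63) + 26) + 45351) = √((-6300 + 26) + 45351) = √(-6274 + 45351) = √39077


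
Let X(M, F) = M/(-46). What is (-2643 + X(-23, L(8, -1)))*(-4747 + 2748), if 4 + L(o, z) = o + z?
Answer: 10564715/2 ≈ 5.2824e+6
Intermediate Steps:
L(o, z) = -4 + o + z (L(o, z) = -4 + (o + z) = -4 + o + z)
X(M, F) = -M/46 (X(M, F) = M*(-1/46) = -M/46)
(-2643 + X(-23, L(8, -1)))*(-4747 + 2748) = (-2643 - 1/46*(-23))*(-4747 + 2748) = (-2643 + ½)*(-1999) = -5285/2*(-1999) = 10564715/2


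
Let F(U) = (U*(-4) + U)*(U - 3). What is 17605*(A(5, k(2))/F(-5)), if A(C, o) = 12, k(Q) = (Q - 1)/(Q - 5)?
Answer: -3521/2 ≈ -1760.5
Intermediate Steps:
k(Q) = (-1 + Q)/(-5 + Q)
F(U) = -3*U*(-3 + U) (F(U) = (-4*U + U)*(-3 + U) = (-3*U)*(-3 + U) = -3*U*(-3 + U))
17605*(A(5, k(2))/F(-5)) = 17605*(12/((3*(-5)*(3 - 1*(-5))))) = 17605*(12/((3*(-5)*(3 + 5)))) = 17605*(12/((3*(-5)*8))) = 17605*(12/(-120)) = 17605*(12*(-1/120)) = 17605*(-⅒) = -3521/2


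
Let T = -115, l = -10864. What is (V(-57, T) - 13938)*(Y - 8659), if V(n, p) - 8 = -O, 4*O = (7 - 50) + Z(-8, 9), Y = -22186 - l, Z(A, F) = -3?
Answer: 556211097/2 ≈ 2.7811e+8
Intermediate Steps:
Y = -11322 (Y = -22186 - 1*(-10864) = -22186 + 10864 = -11322)
O = -23/2 (O = ((7 - 50) - 3)/4 = (-43 - 3)/4 = (1/4)*(-46) = -23/2 ≈ -11.500)
V(n, p) = 39/2 (V(n, p) = 8 - 1*(-23/2) = 8 + 23/2 = 39/2)
(V(-57, T) - 13938)*(Y - 8659) = (39/2 - 13938)*(-11322 - 8659) = -27837/2*(-19981) = 556211097/2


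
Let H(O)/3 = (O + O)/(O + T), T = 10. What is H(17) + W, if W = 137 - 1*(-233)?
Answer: 3364/9 ≈ 373.78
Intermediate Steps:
H(O) = 6*O/(10 + O) (H(O) = 3*((O + O)/(O + 10)) = 3*((2*O)/(10 + O)) = 3*(2*O/(10 + O)) = 6*O/(10 + O))
W = 370 (W = 137 + 233 = 370)
H(17) + W = 6*17/(10 + 17) + 370 = 6*17/27 + 370 = 6*17*(1/27) + 370 = 34/9 + 370 = 3364/9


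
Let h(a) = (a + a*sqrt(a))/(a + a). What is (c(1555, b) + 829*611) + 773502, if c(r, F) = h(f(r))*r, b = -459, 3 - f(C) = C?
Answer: 2561597/2 + 3110*I*sqrt(97) ≈ 1.2808e+6 + 30630.0*I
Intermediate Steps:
f(C) = 3 - C
h(a) = (a + a**(3/2))/(2*a) (h(a) = (a + a**(3/2))/((2*a)) = (a + a**(3/2))*(1/(2*a)) = (a + a**(3/2))/(2*a))
c(r, F) = r*(1/2 + sqrt(3 - r)/2) (c(r, F) = (1/2 + sqrt(3 - r)/2)*r = r*(1/2 + sqrt(3 - r)/2))
(c(1555, b) + 829*611) + 773502 = ((1/2)*1555*(1 + sqrt(3 - 1*1555)) + 829*611) + 773502 = ((1/2)*1555*(1 + sqrt(3 - 1555)) + 506519) + 773502 = ((1/2)*1555*(1 + sqrt(-1552)) + 506519) + 773502 = ((1/2)*1555*(1 + 4*I*sqrt(97)) + 506519) + 773502 = ((1555/2 + 3110*I*sqrt(97)) + 506519) + 773502 = (1014593/2 + 3110*I*sqrt(97)) + 773502 = 2561597/2 + 3110*I*sqrt(97)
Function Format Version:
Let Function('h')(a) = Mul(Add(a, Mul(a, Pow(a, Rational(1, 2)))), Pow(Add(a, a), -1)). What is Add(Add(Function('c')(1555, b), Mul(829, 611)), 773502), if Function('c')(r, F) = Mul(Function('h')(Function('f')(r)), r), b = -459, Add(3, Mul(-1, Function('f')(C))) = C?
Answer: Add(Rational(2561597, 2), Mul(3110, I, Pow(97, Rational(1, 2)))) ≈ Add(1.2808e+6, Mul(30630., I))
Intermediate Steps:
Function('f')(C) = Add(3, Mul(-1, C))
Function('h')(a) = Mul(Rational(1, 2), Pow(a, -1), Add(a, Pow(a, Rational(3, 2)))) (Function('h')(a) = Mul(Add(a, Pow(a, Rational(3, 2))), Pow(Mul(2, a), -1)) = Mul(Add(a, Pow(a, Rational(3, 2))), Mul(Rational(1, 2), Pow(a, -1))) = Mul(Rational(1, 2), Pow(a, -1), Add(a, Pow(a, Rational(3, 2)))))
Function('c')(r, F) = Mul(r, Add(Rational(1, 2), Mul(Rational(1, 2), Pow(Add(3, Mul(-1, r)), Rational(1, 2))))) (Function('c')(r, F) = Mul(Add(Rational(1, 2), Mul(Rational(1, 2), Pow(Add(3, Mul(-1, r)), Rational(1, 2)))), r) = Mul(r, Add(Rational(1, 2), Mul(Rational(1, 2), Pow(Add(3, Mul(-1, r)), Rational(1, 2))))))
Add(Add(Function('c')(1555, b), Mul(829, 611)), 773502) = Add(Add(Mul(Rational(1, 2), 1555, Add(1, Pow(Add(3, Mul(-1, 1555)), Rational(1, 2)))), Mul(829, 611)), 773502) = Add(Add(Mul(Rational(1, 2), 1555, Add(1, Pow(Add(3, -1555), Rational(1, 2)))), 506519), 773502) = Add(Add(Mul(Rational(1, 2), 1555, Add(1, Pow(-1552, Rational(1, 2)))), 506519), 773502) = Add(Add(Mul(Rational(1, 2), 1555, Add(1, Mul(4, I, Pow(97, Rational(1, 2))))), 506519), 773502) = Add(Add(Add(Rational(1555, 2), Mul(3110, I, Pow(97, Rational(1, 2)))), 506519), 773502) = Add(Add(Rational(1014593, 2), Mul(3110, I, Pow(97, Rational(1, 2)))), 773502) = Add(Rational(2561597, 2), Mul(3110, I, Pow(97, Rational(1, 2))))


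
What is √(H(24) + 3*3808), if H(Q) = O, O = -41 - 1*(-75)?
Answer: √11458 ≈ 107.04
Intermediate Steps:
O = 34 (O = -41 + 75 = 34)
H(Q) = 34
√(H(24) + 3*3808) = √(34 + 3*3808) = √(34 + 11424) = √11458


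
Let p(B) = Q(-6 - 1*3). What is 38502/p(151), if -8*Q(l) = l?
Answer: 34224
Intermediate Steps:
Q(l) = -l/8
p(B) = 9/8 (p(B) = -(-6 - 1*3)/8 = -(-6 - 3)/8 = -⅛*(-9) = 9/8)
38502/p(151) = 38502/(9/8) = 38502*(8/9) = 34224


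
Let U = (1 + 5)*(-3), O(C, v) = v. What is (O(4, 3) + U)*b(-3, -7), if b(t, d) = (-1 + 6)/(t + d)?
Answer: 15/2 ≈ 7.5000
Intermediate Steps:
b(t, d) = 5/(d + t)
U = -18 (U = 6*(-3) = -18)
(O(4, 3) + U)*b(-3, -7) = (3 - 18)*(5/(-7 - 3)) = -75/(-10) = -75*(-1)/10 = -15*(-½) = 15/2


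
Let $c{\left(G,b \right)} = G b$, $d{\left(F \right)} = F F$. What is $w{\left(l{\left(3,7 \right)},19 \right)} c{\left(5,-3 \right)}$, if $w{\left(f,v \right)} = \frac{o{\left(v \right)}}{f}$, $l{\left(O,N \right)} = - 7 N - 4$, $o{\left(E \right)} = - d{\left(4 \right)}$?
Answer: $- \frac{240}{53} \approx -4.5283$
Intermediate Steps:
$d{\left(F \right)} = F^{2}$
$o{\left(E \right)} = -16$ ($o{\left(E \right)} = - 4^{2} = \left(-1\right) 16 = -16$)
$l{\left(O,N \right)} = -4 - 7 N$
$w{\left(f,v \right)} = - \frac{16}{f}$
$w{\left(l{\left(3,7 \right)},19 \right)} c{\left(5,-3 \right)} = - \frac{16}{-4 - 49} \cdot 5 \left(-3\right) = - \frac{16}{-4 - 49} \left(-15\right) = - \frac{16}{-53} \left(-15\right) = \left(-16\right) \left(- \frac{1}{53}\right) \left(-15\right) = \frac{16}{53} \left(-15\right) = - \frac{240}{53}$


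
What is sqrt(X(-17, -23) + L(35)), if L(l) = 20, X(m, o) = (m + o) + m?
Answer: I*sqrt(37) ≈ 6.0828*I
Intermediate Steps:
X(m, o) = o + 2*m
sqrt(X(-17, -23) + L(35)) = sqrt((-23 + 2*(-17)) + 20) = sqrt((-23 - 34) + 20) = sqrt(-57 + 20) = sqrt(-37) = I*sqrt(37)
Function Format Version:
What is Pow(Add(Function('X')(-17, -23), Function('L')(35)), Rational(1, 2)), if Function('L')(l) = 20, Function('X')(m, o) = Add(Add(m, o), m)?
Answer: Mul(I, Pow(37, Rational(1, 2))) ≈ Mul(6.0828, I)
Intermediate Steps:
Function('X')(m, o) = Add(o, Mul(2, m))
Pow(Add(Function('X')(-17, -23), Function('L')(35)), Rational(1, 2)) = Pow(Add(Add(-23, Mul(2, -17)), 20), Rational(1, 2)) = Pow(Add(Add(-23, -34), 20), Rational(1, 2)) = Pow(Add(-57, 20), Rational(1, 2)) = Pow(-37, Rational(1, 2)) = Mul(I, Pow(37, Rational(1, 2)))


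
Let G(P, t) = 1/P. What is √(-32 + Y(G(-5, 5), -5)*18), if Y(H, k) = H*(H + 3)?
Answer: 2*I*√263/5 ≈ 6.4869*I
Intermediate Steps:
G(P, t) = 1/P
Y(H, k) = H*(3 + H)
√(-32 + Y(G(-5, 5), -5)*18) = √(-32 + ((3 + 1/(-5))/(-5))*18) = √(-32 - (3 - ⅕)/5*18) = √(-32 - ⅕*14/5*18) = √(-32 - 14/25*18) = √(-32 - 252/25) = √(-1052/25) = 2*I*√263/5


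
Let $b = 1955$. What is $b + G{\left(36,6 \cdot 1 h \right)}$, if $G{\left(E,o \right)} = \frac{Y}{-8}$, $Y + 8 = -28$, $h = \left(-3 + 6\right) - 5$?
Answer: $\frac{3919}{2} \approx 1959.5$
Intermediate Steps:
$h = -2$ ($h = 3 - 5 = -2$)
$Y = -36$ ($Y = -8 - 28 = -36$)
$G{\left(E,o \right)} = \frac{9}{2}$ ($G{\left(E,o \right)} = - \frac{36}{-8} = \left(-36\right) \left(- \frac{1}{8}\right) = \frac{9}{2}$)
$b + G{\left(36,6 \cdot 1 h \right)} = 1955 + \frac{9}{2} = \frac{3919}{2}$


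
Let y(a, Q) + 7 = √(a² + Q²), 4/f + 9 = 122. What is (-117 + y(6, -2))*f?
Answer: -496/113 + 8*√10/113 ≈ -4.1655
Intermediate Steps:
f = 4/113 (f = 4/(-9 + 122) = 4/113 ≈ 0.035398)
y(a, Q) = -7 + √(Q² + a²) (y(a, Q) = -7 + √(a² + Q²) = -7 + √(Q² + a²))
(-117 + y(6, -2))*f = (-117 + (-7 + √((-2)² + 6²)))*(4/113) = (-117 + (-7 + √(4 + 36)))*(4/113) = (-117 + (-7 + √40))*(4/113) = (-117 + (-7 + 2*√10))*(4/113) = (-124 + 2*√10)*(4/113) = -496/113 + 8*√10/113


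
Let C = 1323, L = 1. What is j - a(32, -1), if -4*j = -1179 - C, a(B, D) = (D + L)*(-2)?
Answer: 1251/2 ≈ 625.50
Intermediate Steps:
a(B, D) = -2 - 2*D (a(B, D) = (D + 1)*(-2) = (1 + D)*(-2) = -2 - 2*D)
j = 1251/2 (j = -(-1179 - 1*1323)/4 = -(-1179 - 1323)/4 = -1/4*(-2502) = 1251/2 ≈ 625.50)
j - a(32, -1) = 1251/2 - (-2 - 2*(-1)) = 1251/2 - (-2 + 2) = 1251/2 - 1*0 = 1251/2 + 0 = 1251/2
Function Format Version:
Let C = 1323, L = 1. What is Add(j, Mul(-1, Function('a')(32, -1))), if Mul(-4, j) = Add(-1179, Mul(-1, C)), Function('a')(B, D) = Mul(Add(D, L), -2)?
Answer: Rational(1251, 2) ≈ 625.50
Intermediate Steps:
Function('a')(B, D) = Add(-2, Mul(-2, D)) (Function('a')(B, D) = Mul(Add(D, 1), -2) = Mul(Add(1, D), -2) = Add(-2, Mul(-2, D)))
j = Rational(1251, 2) (j = Mul(Rational(-1, 4), Add(-1179, Mul(-1, 1323))) = Mul(Rational(-1, 4), Add(-1179, -1323)) = Mul(Rational(-1, 4), -2502) = Rational(1251, 2) ≈ 625.50)
Add(j, Mul(-1, Function('a')(32, -1))) = Add(Rational(1251, 2), Mul(-1, Add(-2, Mul(-2, -1)))) = Add(Rational(1251, 2), Mul(-1, Add(-2, 2))) = Add(Rational(1251, 2), Mul(-1, 0)) = Add(Rational(1251, 2), 0) = Rational(1251, 2)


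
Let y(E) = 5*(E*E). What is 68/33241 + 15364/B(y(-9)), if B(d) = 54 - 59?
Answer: -510714384/166205 ≈ -3072.8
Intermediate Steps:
y(E) = 5*E²
B(d) = -5
68/33241 + 15364/B(y(-9)) = 68/33241 + 15364/(-5) = 68*(1/33241) + 15364*(-⅕) = 68/33241 - 15364/5 = -510714384/166205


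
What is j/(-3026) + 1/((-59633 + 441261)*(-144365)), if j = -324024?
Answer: 8925844772353127/83356807770860 ≈ 107.08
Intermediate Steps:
j/(-3026) + 1/((-59633 + 441261)*(-144365)) = -324024/(-3026) + 1/((-59633 + 441261)*(-144365)) = -324024*(-1/3026) - 1/144365/381628 = 162012/1513 + (1/381628)*(-1/144365) = 162012/1513 - 1/55093726220 = 8925844772353127/83356807770860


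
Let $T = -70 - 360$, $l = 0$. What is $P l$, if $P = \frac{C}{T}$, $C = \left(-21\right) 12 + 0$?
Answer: $0$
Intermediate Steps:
$C = -252$ ($C = -252 + 0 = -252$)
$T = -430$ ($T = -70 - 360 = -430$)
$P = \frac{126}{215}$ ($P = - \frac{252}{-430} = \left(-252\right) \left(- \frac{1}{430}\right) = \frac{126}{215} \approx 0.58605$)
$P l = \frac{126}{215} \cdot 0 = 0$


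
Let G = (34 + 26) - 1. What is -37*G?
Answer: -2183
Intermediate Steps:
G = 59 (G = 60 - 1 = 59)
-37*G = -37*59 = -2183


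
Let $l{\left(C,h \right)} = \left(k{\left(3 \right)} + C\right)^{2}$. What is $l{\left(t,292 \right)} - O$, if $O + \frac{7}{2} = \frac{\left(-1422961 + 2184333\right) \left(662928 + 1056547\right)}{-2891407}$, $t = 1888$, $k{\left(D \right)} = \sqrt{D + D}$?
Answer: $\frac{23231470122949}{5782814} + 3776 \sqrt{6} \approx 4.0266 \cdot 10^{6}$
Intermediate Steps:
$k{\left(D \right)} = \sqrt{2} \sqrt{D}$ ($k{\left(D \right)} = \sqrt{2 D} = \sqrt{2} \sqrt{D}$)
$l{\left(C,h \right)} = \left(C + \sqrt{6}\right)^{2}$ ($l{\left(C,h \right)} = \left(\sqrt{2} \sqrt{3} + C\right)^{2} = \left(\sqrt{6} + C\right)^{2} = \left(C + \sqrt{6}\right)^{2}$)
$O = - \frac{2618340479249}{5782814}$ ($O = - \frac{7}{2} + \frac{\left(-1422961 + 2184333\right) \left(662928 + 1056547\right)}{-2891407} = - \frac{7}{2} + 761372 \cdot 1719475 \left(- \frac{1}{2891407}\right) = - \frac{7}{2} + 1309160119700 \left(- \frac{1}{2891407}\right) = - \frac{7}{2} - \frac{1309160119700}{2891407} = - \frac{2618340479249}{5782814} \approx -4.5278 \cdot 10^{5}$)
$l{\left(t,292 \right)} - O = \left(1888 + \sqrt{6}\right)^{2} - - \frac{2618340479249}{5782814} = \left(1888 + \sqrt{6}\right)^{2} + \frac{2618340479249}{5782814} = \frac{2618340479249}{5782814} + \left(1888 + \sqrt{6}\right)^{2}$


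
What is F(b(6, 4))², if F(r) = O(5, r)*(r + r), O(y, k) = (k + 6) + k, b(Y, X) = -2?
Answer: 64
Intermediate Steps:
O(y, k) = 6 + 2*k (O(y, k) = (6 + k) + k = 6 + 2*k)
F(r) = 2*r*(6 + 2*r) (F(r) = (6 + 2*r)*(r + r) = (6 + 2*r)*(2*r) = 2*r*(6 + 2*r))
F(b(6, 4))² = (4*(-2)*(3 - 2))² = (4*(-2)*1)² = (-8)² = 64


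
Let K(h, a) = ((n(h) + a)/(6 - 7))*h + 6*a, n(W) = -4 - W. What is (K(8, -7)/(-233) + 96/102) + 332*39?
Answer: 51288886/3961 ≈ 12948.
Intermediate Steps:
K(h, a) = 6*a + h*(4 + h - a) (K(h, a) = (((-4 - h) + a)/(6 - 7))*h + 6*a = ((-4 + a - h)/(-1))*h + 6*a = ((-4 + a - h)*(-1))*h + 6*a = (4 + h - a)*h + 6*a = h*(4 + h - a) + 6*a = 6*a + h*(4 + h - a))
(K(8, -7)/(-233) + 96/102) + 332*39 = ((6*(-7) + 8*(4 + 8) - 1*(-7)*8)/(-233) + 96/102) + 332*39 = ((-42 + 8*12 + 56)*(-1/233) + 96*(1/102)) + 12948 = ((-42 + 96 + 56)*(-1/233) + 16/17) + 12948 = (110*(-1/233) + 16/17) + 12948 = (-110/233 + 16/17) + 12948 = 1858/3961 + 12948 = 51288886/3961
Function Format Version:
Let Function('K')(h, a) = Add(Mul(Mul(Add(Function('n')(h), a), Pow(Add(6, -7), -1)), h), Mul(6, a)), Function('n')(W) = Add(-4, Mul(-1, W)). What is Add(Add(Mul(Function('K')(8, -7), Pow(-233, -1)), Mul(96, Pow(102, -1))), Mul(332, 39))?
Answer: Rational(51288886, 3961) ≈ 12948.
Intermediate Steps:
Function('K')(h, a) = Add(Mul(6, a), Mul(h, Add(4, h, Mul(-1, a)))) (Function('K')(h, a) = Add(Mul(Mul(Add(Add(-4, Mul(-1, h)), a), Pow(Add(6, -7), -1)), h), Mul(6, a)) = Add(Mul(Mul(Add(-4, a, Mul(-1, h)), Pow(-1, -1)), h), Mul(6, a)) = Add(Mul(Mul(Add(-4, a, Mul(-1, h)), -1), h), Mul(6, a)) = Add(Mul(Add(4, h, Mul(-1, a)), h), Mul(6, a)) = Add(Mul(h, Add(4, h, Mul(-1, a))), Mul(6, a)) = Add(Mul(6, a), Mul(h, Add(4, h, Mul(-1, a)))))
Add(Add(Mul(Function('K')(8, -7), Pow(-233, -1)), Mul(96, Pow(102, -1))), Mul(332, 39)) = Add(Add(Mul(Add(Mul(6, -7), Mul(8, Add(4, 8)), Mul(-1, -7, 8)), Pow(-233, -1)), Mul(96, Pow(102, -1))), Mul(332, 39)) = Add(Add(Mul(Add(-42, Mul(8, 12), 56), Rational(-1, 233)), Mul(96, Rational(1, 102))), 12948) = Add(Add(Mul(Add(-42, 96, 56), Rational(-1, 233)), Rational(16, 17)), 12948) = Add(Add(Mul(110, Rational(-1, 233)), Rational(16, 17)), 12948) = Add(Add(Rational(-110, 233), Rational(16, 17)), 12948) = Add(Rational(1858, 3961), 12948) = Rational(51288886, 3961)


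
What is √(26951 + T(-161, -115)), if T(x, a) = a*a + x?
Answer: √40015 ≈ 200.04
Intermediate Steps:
T(x, a) = x + a² (T(x, a) = a² + x = x + a²)
√(26951 + T(-161, -115)) = √(26951 + (-161 + (-115)²)) = √(26951 + (-161 + 13225)) = √(26951 + 13064) = √40015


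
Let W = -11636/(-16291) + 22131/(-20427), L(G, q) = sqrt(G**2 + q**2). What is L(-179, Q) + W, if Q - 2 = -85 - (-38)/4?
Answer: -338423/916739 + sqrt(149773)/2 ≈ 193.13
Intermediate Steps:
Q = -147/2 (Q = 2 + (-85 - (-38)/4) = 2 + (-85 - 1*(-19/2)) = 2 + (-85 + 19/2) = 2 - 151/2 = -147/2 ≈ -73.500)
W = -338423/916739 (W = -11636*(-1/16291) + 22131*(-1/20427) = 11636/16291 - 7377/6809 = -338423/916739 ≈ -0.36916)
L(-179, Q) + W = sqrt((-179)**2 + (-147/2)**2) - 338423/916739 = sqrt(32041 + 21609/4) - 338423/916739 = sqrt(149773/4) - 338423/916739 = sqrt(149773)/2 - 338423/916739 = -338423/916739 + sqrt(149773)/2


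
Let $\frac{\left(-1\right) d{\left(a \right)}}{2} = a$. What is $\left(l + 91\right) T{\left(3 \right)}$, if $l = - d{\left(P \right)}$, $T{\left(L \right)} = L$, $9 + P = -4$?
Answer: $195$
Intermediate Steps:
$P = -13$ ($P = -9 - 4 = -13$)
$d{\left(a \right)} = - 2 a$
$l = -26$ ($l = - \left(-2\right) \left(-13\right) = \left(-1\right) 26 = -26$)
$\left(l + 91\right) T{\left(3 \right)} = \left(-26 + 91\right) 3 = 65 \cdot 3 = 195$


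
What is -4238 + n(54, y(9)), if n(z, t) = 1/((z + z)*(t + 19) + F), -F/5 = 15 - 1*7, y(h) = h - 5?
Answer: -10357671/2444 ≈ -4238.0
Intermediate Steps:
y(h) = -5 + h
F = -40 (F = -5*(15 - 1*7) = -5*(15 - 7) = -5*8 = -40)
n(z, t) = 1/(-40 + 2*z*(19 + t)) (n(z, t) = 1/((z + z)*(t + 19) - 40) = 1/((2*z)*(19 + t) - 40) = 1/(2*z*(19 + t) - 40) = 1/(-40 + 2*z*(19 + t)))
-4238 + n(54, y(9)) = -4238 + 1/(2*(-20 + 19*54 + (-5 + 9)*54)) = -4238 + 1/(2*(-20 + 1026 + 4*54)) = -4238 + 1/(2*(-20 + 1026 + 216)) = -4238 + (½)/1222 = -4238 + (½)*(1/1222) = -4238 + 1/2444 = -10357671/2444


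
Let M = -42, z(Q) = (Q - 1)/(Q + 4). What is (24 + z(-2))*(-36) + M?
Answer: -852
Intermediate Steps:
z(Q) = (-1 + Q)/(4 + Q)
(24 + z(-2))*(-36) + M = (24 + (-1 - 2)/(4 - 2))*(-36) - 42 = (24 - 3/2)*(-36) - 42 = (45/2)*(-36) - 42 = -810 - 42 = -852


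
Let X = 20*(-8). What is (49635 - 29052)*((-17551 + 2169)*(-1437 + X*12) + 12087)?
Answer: 1063100855763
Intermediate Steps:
X = -160
(49635 - 29052)*((-17551 + 2169)*(-1437 + X*12) + 12087) = (49635 - 29052)*((-17551 + 2169)*(-1437 - 160*12) + 12087) = 20583*(-15382*(-1437 - 1920) + 12087) = 20583*(-15382*(-3357) + 12087) = 20583*(51637374 + 12087) = 20583*51649461 = 1063100855763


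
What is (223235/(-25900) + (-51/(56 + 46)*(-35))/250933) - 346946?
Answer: -450983042516241/1299832940 ≈ -3.4695e+5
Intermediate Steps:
(223235/(-25900) + (-51/(56 + 46)*(-35))/250933) - 346946 = (223235*(-1/25900) + (-51/102*(-35))*(1/250933)) - 346946 = (-44647/5180 + (-51*1/102*(-35))*(1/250933)) - 346946 = (-44647/5180 - ½*(-35)*(1/250933)) - 346946 = (-44647/5180 + (35/2)*(1/250933)) - 346946 = (-44647/5180 + 35/501866) - 346946 = -11203315001/1299832940 - 346946 = -450983042516241/1299832940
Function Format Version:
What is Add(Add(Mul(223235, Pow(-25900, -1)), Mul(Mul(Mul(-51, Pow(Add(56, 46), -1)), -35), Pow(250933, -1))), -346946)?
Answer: Rational(-450983042516241, 1299832940) ≈ -3.4695e+5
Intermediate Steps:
Add(Add(Mul(223235, Pow(-25900, -1)), Mul(Mul(Mul(-51, Pow(Add(56, 46), -1)), -35), Pow(250933, -1))), -346946) = Add(Add(Mul(223235, Rational(-1, 25900)), Mul(Mul(Mul(-51, Pow(102, -1)), -35), Rational(1, 250933))), -346946) = Add(Add(Rational(-44647, 5180), Mul(Mul(Mul(-51, Rational(1, 102)), -35), Rational(1, 250933))), -346946) = Add(Add(Rational(-44647, 5180), Mul(Mul(Rational(-1, 2), -35), Rational(1, 250933))), -346946) = Add(Add(Rational(-44647, 5180), Mul(Rational(35, 2), Rational(1, 250933))), -346946) = Add(Add(Rational(-44647, 5180), Rational(35, 501866)), -346946) = Add(Rational(-11203315001, 1299832940), -346946) = Rational(-450983042516241, 1299832940)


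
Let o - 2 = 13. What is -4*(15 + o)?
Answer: -120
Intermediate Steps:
o = 15 (o = 2 + 13 = 15)
-4*(15 + o) = -4*(15 + 15) = -4*30 = -120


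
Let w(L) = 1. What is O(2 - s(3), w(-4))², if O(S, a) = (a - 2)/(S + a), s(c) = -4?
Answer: 1/49 ≈ 0.020408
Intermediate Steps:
O(S, a) = (-2 + a)/(S + a)
O(2 - s(3), w(-4))² = ((-2 + 1)/((2 - 1*(-4)) + 1))² = (-1/((2 + 4) + 1))² = (-1/(6 + 1))² = (-1/7)² = ((⅐)*(-1))² = (-⅐)² = 1/49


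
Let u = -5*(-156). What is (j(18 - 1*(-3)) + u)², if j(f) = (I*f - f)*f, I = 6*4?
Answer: 119311929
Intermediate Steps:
I = 24
u = 780
j(f) = 23*f² (j(f) = (24*f - f)*f = (23*f)*f = 23*f²)
(j(18 - 1*(-3)) + u)² = (23*(18 - 1*(-3))² + 780)² = (23*(18 + 3)² + 780)² = (23*21² + 780)² = (23*441 + 780)² = (10143 + 780)² = 10923² = 119311929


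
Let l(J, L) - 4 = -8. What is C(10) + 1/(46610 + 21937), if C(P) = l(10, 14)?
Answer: -274187/68547 ≈ -4.0000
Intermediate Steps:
l(J, L) = -4 (l(J, L) = 4 - 8 = -4)
C(P) = -4
C(10) + 1/(46610 + 21937) = -4 + 1/(46610 + 21937) = -4 + 1/68547 = -274187/68547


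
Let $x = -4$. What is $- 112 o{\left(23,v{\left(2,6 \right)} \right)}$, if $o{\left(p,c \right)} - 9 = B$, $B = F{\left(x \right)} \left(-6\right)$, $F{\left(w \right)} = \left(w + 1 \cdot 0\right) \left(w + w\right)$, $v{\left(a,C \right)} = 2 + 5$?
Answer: $20496$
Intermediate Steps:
$v{\left(a,C \right)} = 7$
$F{\left(w \right)} = 2 w^{2}$ ($F{\left(w \right)} = \left(w + 0\right) 2 w = w 2 w = 2 w^{2}$)
$B = -192$ ($B = 2 \left(-4\right)^{2} \left(-6\right) = 2 \cdot 16 \left(-6\right) = 32 \left(-6\right) = -192$)
$o{\left(p,c \right)} = -183$ ($o{\left(p,c \right)} = 9 - 192 = -183$)
$- 112 o{\left(23,v{\left(2,6 \right)} \right)} = \left(-112\right) \left(-183\right) = 20496$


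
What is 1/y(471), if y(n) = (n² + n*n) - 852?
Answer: 1/442830 ≈ 2.2582e-6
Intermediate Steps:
y(n) = -852 + 2*n² (y(n) = (n² + n²) - 852 = 2*n² - 852 = -852 + 2*n²)
1/y(471) = 1/(-852 + 2*471²) = 1/(-852 + 2*221841) = 1/(-852 + 443682) = 1/442830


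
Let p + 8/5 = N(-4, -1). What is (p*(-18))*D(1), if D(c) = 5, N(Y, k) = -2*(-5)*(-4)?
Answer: 3744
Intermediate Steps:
N(Y, k) = -40 (N(Y, k) = 10*(-4) = -40)
p = -208/5 (p = -8/5 - 40 = -208/5 ≈ -41.600)
(p*(-18))*D(1) = -208/5*(-18)*5 = (3744/5)*5 = 3744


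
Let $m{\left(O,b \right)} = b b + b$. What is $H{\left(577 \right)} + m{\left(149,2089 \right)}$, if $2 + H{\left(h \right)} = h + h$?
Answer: $4367162$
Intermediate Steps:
$m{\left(O,b \right)} = b + b^{2}$ ($m{\left(O,b \right)} = b^{2} + b = b + b^{2}$)
$H{\left(h \right)} = -2 + 2 h$ ($H{\left(h \right)} = -2 + \left(h + h\right) = -2 + 2 h$)
$H{\left(577 \right)} + m{\left(149,2089 \right)} = \left(-2 + 2 \cdot 577\right) + 2089 \left(1 + 2089\right) = \left(-2 + 1154\right) + 2089 \cdot 2090 = 1152 + 4366010 = 4367162$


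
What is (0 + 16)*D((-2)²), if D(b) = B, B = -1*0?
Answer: 0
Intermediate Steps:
B = 0
D(b) = 0
(0 + 16)*D((-2)²) = (0 + 16)*0 = 16*0 = 0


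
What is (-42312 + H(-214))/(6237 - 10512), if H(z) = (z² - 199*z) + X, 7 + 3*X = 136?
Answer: -809/75 ≈ -10.787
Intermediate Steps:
X = 43 (X = -7/3 + (⅓)*136 = -7/3 + 136/3 = 43)
H(z) = 43 + z² - 199*z (H(z) = (z² - 199*z) + 43 = 43 + z² - 199*z)
(-42312 + H(-214))/(6237 - 10512) = (-42312 + (43 + (-214)² - 199*(-214)))/(6237 - 10512) = (-42312 + (43 + 45796 + 42586))/(-4275) = (-42312 + 88425)*(-1/4275) = 46113*(-1/4275) = -809/75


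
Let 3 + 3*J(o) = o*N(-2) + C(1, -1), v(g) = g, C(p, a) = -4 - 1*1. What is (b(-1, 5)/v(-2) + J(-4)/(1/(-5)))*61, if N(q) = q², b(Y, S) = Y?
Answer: 4941/2 ≈ 2470.5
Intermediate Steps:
C(p, a) = -5 (C(p, a) = -4 - 1 = -5)
J(o) = -8/3 + 4*o/3 (J(o) = -1 + (o*(-2)² - 5)/3 = -1 + (o*4 - 5)/3 = -1 + (4*o - 5)/3 = -1 + (-5 + 4*o)/3 = -1 + (-5/3 + 4*o/3) = -8/3 + 4*o/3)
(b(-1, 5)/v(-2) + J(-4)/(1/(-5)))*61 = (-1/(-2) + (-8/3 + (4/3)*(-4))/(1/(-5)))*61 = (-1*(-½) + (-8/3 - 16/3)/(-⅕))*61 = (½ - 8*(-5))*61 = (½ + 40)*61 = (81/2)*61 = 4941/2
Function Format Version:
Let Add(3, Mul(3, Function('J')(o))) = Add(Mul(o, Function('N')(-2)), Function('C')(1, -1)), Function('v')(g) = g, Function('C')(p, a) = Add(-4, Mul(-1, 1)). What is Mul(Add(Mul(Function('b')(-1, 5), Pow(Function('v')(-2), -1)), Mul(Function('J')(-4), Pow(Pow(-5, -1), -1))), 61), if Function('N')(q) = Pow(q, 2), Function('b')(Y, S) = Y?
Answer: Rational(4941, 2) ≈ 2470.5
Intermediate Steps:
Function('C')(p, a) = -5 (Function('C')(p, a) = Add(-4, -1) = -5)
Function('J')(o) = Add(Rational(-8, 3), Mul(Rational(4, 3), o)) (Function('J')(o) = Add(-1, Mul(Rational(1, 3), Add(Mul(o, Pow(-2, 2)), -5))) = Add(-1, Mul(Rational(1, 3), Add(Mul(o, 4), -5))) = Add(-1, Mul(Rational(1, 3), Add(Mul(4, o), -5))) = Add(-1, Mul(Rational(1, 3), Add(-5, Mul(4, o)))) = Add(-1, Add(Rational(-5, 3), Mul(Rational(4, 3), o))) = Add(Rational(-8, 3), Mul(Rational(4, 3), o)))
Mul(Add(Mul(Function('b')(-1, 5), Pow(Function('v')(-2), -1)), Mul(Function('J')(-4), Pow(Pow(-5, -1), -1))), 61) = Mul(Add(Mul(-1, Pow(-2, -1)), Mul(Add(Rational(-8, 3), Mul(Rational(4, 3), -4)), Pow(Pow(-5, -1), -1))), 61) = Mul(Add(Mul(-1, Rational(-1, 2)), Mul(Add(Rational(-8, 3), Rational(-16, 3)), Pow(Rational(-1, 5), -1))), 61) = Mul(Add(Rational(1, 2), Mul(-8, -5)), 61) = Mul(Add(Rational(1, 2), 40), 61) = Mul(Rational(81, 2), 61) = Rational(4941, 2)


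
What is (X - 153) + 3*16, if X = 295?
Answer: 190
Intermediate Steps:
(X - 153) + 3*16 = (295 - 153) + 3*16 = 142 + 48 = 190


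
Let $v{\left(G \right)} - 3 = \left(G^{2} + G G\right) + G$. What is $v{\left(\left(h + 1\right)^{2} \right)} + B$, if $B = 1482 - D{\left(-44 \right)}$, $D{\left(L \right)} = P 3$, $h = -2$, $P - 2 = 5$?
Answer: $1467$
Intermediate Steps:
$P = 7$ ($P = 2 + 5 = 7$)
$D{\left(L \right)} = 21$ ($D{\left(L \right)} = 7 \cdot 3 = 21$)
$v{\left(G \right)} = 3 + G + 2 G^{2}$ ($v{\left(G \right)} = 3 + \left(\left(G^{2} + G G\right) + G\right) = 3 + \left(\left(G^{2} + G^{2}\right) + G\right) = 3 + \left(2 G^{2} + G\right) = 3 + \left(G + 2 G^{2}\right) = 3 + G + 2 G^{2}$)
$B = 1461$ ($B = 1482 - 21 = 1461$)
$v{\left(\left(h + 1\right)^{2} \right)} + B = \left(3 + \left(-2 + 1\right)^{2} + 2 \left(\left(-2 + 1\right)^{2}\right)^{2}\right) + 1461 = \left(3 + \left(-1\right)^{2} + 2 \left(\left(-1\right)^{2}\right)^{2}\right) + 1461 = \left(3 + 1 + 2 \cdot 1^{2}\right) + 1461 = \left(3 + 1 + 2 \cdot 1\right) + 1461 = \left(3 + 1 + 2\right) + 1461 = 6 + 1461 = 1467$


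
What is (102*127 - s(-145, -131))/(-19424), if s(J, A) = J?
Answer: -13099/19424 ≈ -0.67437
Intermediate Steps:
(102*127 - s(-145, -131))/(-19424) = (102*127 - 1*(-145))/(-19424) = (12954 + 145)*(-1/19424) = 13099*(-1/19424) = -13099/19424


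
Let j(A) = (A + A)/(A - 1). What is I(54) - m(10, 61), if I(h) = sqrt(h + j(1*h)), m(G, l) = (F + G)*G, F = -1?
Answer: -90 + 3*sqrt(17490)/53 ≈ -82.514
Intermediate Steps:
j(A) = 2*A/(-1 + A) (j(A) = (2*A)/(-1 + A) = 2*A/(-1 + A))
m(G, l) = G*(-1 + G) (m(G, l) = (-1 + G)*G = G*(-1 + G))
I(h) = sqrt(h + 2*h/(-1 + h)) (I(h) = sqrt(h + 2*(1*h)/(-1 + 1*h)) = sqrt(h + 2*h/(-1 + h)))
I(54) - m(10, 61) = sqrt(54*(1 + 54)/(-1 + 54)) - 10*(-1 + 10) = sqrt(54*55/53) - 10*9 = sqrt(54*(1/53)*55) - 1*90 = sqrt(2970/53) - 90 = 3*sqrt(17490)/53 - 90 = -90 + 3*sqrt(17490)/53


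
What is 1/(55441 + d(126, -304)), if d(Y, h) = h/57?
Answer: 3/166307 ≈ 1.8039e-5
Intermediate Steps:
d(Y, h) = h/57 (d(Y, h) = h*(1/57) = h/57)
1/(55441 + d(126, -304)) = 1/(55441 + (1/57)*(-304)) = 1/(55441 - 16/3) = 1/(166307/3) = 3/166307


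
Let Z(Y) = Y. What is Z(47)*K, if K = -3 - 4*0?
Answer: -141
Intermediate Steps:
K = -3 (K = -3 + 0 = -3)
Z(47)*K = 47*(-3) = -141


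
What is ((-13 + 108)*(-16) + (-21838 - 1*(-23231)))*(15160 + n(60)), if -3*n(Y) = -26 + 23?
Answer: -1925447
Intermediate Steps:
n(Y) = 1 (n(Y) = -(-26 + 23)/3 = -⅓*(-3) = 1)
((-13 + 108)*(-16) + (-21838 - 1*(-23231)))*(15160 + n(60)) = ((-13 + 108)*(-16) + (-21838 - 1*(-23231)))*(15160 + 1) = (95*(-16) + (-21838 + 23231))*15161 = (-1520 + 1393)*15161 = -127*15161 = -1925447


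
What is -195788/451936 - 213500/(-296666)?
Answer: 4800586649/16759255672 ≈ 0.28644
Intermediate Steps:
-195788/451936 - 213500/(-296666) = -195788*1/451936 - 213500*(-1/296666) = -48947/112984 + 106750/148333 = 4800586649/16759255672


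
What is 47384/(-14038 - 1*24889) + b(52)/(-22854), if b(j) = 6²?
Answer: -180719218/148272943 ≈ -1.2188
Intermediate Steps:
b(j) = 36
47384/(-14038 - 1*24889) + b(52)/(-22854) = 47384/(-14038 - 1*24889) + 36/(-22854) = 47384/(-14038 - 24889) + 36*(-1/22854) = 47384/(-38927) - 6/3809 = 47384*(-1/38927) - 6/3809 = -47384/38927 - 6/3809 = -180719218/148272943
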